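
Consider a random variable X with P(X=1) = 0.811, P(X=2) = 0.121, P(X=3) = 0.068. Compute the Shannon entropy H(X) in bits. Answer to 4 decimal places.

H(X) = −Σ p·log₂ p.
  −(0.811)·log₂(0.811) = 0.24511
  −(0.121)·log₂(0.121) = 0.36868
  −(0.068)·log₂(0.068) = 0.26373
Sum: 0.24511 + 0.36868 + 0.26373 = 0.8775 bits.

0.8775 bits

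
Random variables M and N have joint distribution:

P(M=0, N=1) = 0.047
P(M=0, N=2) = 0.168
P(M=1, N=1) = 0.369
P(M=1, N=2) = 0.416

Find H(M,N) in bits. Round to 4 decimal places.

1.6968 bits

H(M,N) = −Σ p(x,y)·log₂ p(x,y) over all 4 cells.
  cell (0,1): −0.047·log₂0.047 = 0.20733
  cell (0,2): −0.168·log₂0.168 = 0.43234
  cell (1,1): −0.369·log₂0.369 = 0.53074
  cell (1,2): −0.416·log₂0.416 = 0.52638
Sum = 1.6968 bits.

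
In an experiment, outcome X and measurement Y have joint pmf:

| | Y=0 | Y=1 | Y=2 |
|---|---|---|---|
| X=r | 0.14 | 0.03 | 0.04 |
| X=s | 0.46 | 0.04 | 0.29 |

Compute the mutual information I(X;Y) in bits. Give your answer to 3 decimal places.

0.026 bits

Marginals: p(X) = (0.2100, 0.7900), p(Y) = (0.6000, 0.0700, 0.3300).
I(X;Y) = Σ p(x,y)·log₂[p(x,y)/(p(x)p(y))].
  (r,0): 0.14·log₂(1.1111) = 0.0213
  (r,1): 0.03·log₂(2.0408) = 0.0309
  (r,2): 0.04·log₂(0.5772) = -0.0317
  (s,0): 0.46·log₂(0.9705) = -0.0199
  (s,1): 0.04·log₂(0.7233) = -0.0187
  (s,2): 0.29·log₂(1.1124) = 0.0446
Sum = 0.026 bits.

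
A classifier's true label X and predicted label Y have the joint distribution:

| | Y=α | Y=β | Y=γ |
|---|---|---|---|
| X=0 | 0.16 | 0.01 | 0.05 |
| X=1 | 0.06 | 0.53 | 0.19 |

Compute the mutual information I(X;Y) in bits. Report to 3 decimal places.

Marginals: p(X) = (0.2200, 0.7800), p(Y) = (0.2200, 0.5400, 0.2400).
I(X;Y) = Σ p(x,y)·log₂[p(x,y)/(p(x)p(y))].
  (0,α): 0.16·log₂(3.3058) = 0.2760
  (0,β): 0.01·log₂(0.0842) = -0.0357
  (0,γ): 0.05·log₂(0.9470) = -0.0039
  (1,α): 0.06·log₂(0.3497) = -0.0910
  (1,β): 0.53·log₂(1.2583) = 0.1757
  (1,γ): 0.19·log₂(1.0150) = 0.0041
Sum = 0.325 bits.

0.325 bits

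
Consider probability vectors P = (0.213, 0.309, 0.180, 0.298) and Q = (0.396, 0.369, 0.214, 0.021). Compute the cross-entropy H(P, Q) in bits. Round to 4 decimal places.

2.7904 bits

H(P,Q) = −Σ p·log₂ q.
  −0.213·log₂(0.396) = 0.28466
  −0.309·log₂(0.369) = 0.44444
  −0.180·log₂(0.214) = 0.40038
  −0.298·log₂(0.021) = 1.66089
H(P,Q) = 2.7904 bits.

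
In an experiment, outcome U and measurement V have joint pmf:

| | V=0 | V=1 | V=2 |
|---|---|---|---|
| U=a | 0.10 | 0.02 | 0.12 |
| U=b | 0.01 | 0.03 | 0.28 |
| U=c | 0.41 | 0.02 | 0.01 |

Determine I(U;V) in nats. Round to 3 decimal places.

0.400 nats

Marginals: p(U) = (0.2400, 0.3200, 0.4400), p(V) = (0.5200, 0.0700, 0.4100).
I(U;V) = H(U) + H(V) − H(U,V).
H(U) = 1.0684, H(V) = 0.8917, H(U,V) = 1.5605.
I(U;V) = 1.0684 + 0.8917 − 1.5605 = 0.400 nats.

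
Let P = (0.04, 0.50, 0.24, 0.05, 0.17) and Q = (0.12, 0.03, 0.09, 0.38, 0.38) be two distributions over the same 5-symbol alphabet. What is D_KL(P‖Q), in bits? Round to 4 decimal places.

D(P‖Q) = Σ p·log₂(p/q).
  0.04·log₂(0.04/0.12) = -0.06340
  0.50·log₂(0.50/0.03) = 2.02945
  0.24·log₂(0.24/0.09) = 0.33961
  0.05·log₂(0.05/0.38) = -0.14630
  0.17·log₂(0.17/0.38) = -0.19728
D(P‖Q) = 1.9621 bits.

1.9621 bits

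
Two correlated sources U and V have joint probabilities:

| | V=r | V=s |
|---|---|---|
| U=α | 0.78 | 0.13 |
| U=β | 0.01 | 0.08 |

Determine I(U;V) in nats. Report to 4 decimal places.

0.1094 nats

Marginals: p(U) = (0.9100, 0.0900), p(V) = (0.7900, 0.2100).
I(U;V) = Σ p(x,y)·ln[p(x,y)/(p(x)p(y))].
  (α,r): 0.78·ln(1.0850) = 0.06363
  (α,s): 0.13·ln(0.6803) = -0.05008
  (β,r): 0.01·ln(0.1406) = -0.01962
  (β,s): 0.08·ln(4.2328) = 0.11543
Sum = 0.1094 nats.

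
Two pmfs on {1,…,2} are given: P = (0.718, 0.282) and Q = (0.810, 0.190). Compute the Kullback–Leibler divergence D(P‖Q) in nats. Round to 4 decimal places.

D(P‖Q) = Σ p·ln(p/q).
  0.718·ln(0.718/0.810) = -0.08657
  0.282·ln(0.282/0.190) = 0.11136
D(P‖Q) = 0.0248 nats.

0.0248 nats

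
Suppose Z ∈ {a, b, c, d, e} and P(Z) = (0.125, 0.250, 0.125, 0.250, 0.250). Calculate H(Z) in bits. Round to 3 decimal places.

H(Z) = −Σ p·log₂ p.
  −(0.125)·log₂(0.125) = 0.3750
  −(0.250)·log₂(0.250) = 0.5000
  −(0.125)·log₂(0.125) = 0.3750
  −(0.250)·log₂(0.250) = 0.5000
  −(0.250)·log₂(0.250) = 0.5000
Sum: 0.3750 + 0.5000 + 0.3750 + 0.5000 + 0.5000 = 2.250 bits.

2.250 bits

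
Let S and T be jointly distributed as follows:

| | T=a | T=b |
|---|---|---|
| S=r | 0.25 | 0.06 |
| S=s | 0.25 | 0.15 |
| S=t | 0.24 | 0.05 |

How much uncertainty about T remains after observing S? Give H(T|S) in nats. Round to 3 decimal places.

Marginals: p(S) = (0.3100, 0.4000, 0.2900), p(T) = (0.7400, 0.2600).
H(T|S) = Σ p(S) · H(T|S=·).
  S=r: p=0.3100, H(T|S=r) = 0.4913
  S=s: p=0.4000, H(T|S=s) = 0.6616
  S=t: p=0.2900, H(T|S=t) = 0.4597
Weighted sum = 0.550 nats.

0.550 nats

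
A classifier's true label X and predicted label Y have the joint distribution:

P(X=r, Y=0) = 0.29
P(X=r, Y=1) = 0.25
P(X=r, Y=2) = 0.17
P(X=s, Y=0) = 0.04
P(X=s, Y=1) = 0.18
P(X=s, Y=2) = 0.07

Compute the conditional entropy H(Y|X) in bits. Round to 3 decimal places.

1.483 bits

Marginals: p(X) = (0.7100, 0.2900), p(Y) = (0.3300, 0.4300, 0.2400).
H(Y|X) = Σ p(X) · H(Y|X=·).
  X=r: p=0.7100, H(Y|X=r) = 1.5517
  X=s: p=0.2900, H(Y|X=s) = 1.3163
Weighted sum = 1.483 bits.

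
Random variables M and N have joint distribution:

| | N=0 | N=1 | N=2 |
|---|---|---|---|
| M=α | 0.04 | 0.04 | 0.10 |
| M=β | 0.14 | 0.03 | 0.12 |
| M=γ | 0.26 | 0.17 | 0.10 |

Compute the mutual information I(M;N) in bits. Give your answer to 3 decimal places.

Marginals: p(M) = (0.1800, 0.2900, 0.5300), p(N) = (0.4400, 0.2400, 0.3200).
I(M;N) = H(M) + H(N) − H(M,N).
H(M) = 1.4487, H(N) = 1.5413, H(M,N) = 2.8917.
I(M;N) = 1.4487 + 1.5413 − 2.8917 = 0.098 bits.

0.098 bits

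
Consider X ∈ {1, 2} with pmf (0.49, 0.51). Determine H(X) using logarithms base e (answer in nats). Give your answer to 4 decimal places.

0.6929 nats

H(X) = −Σ p·ln p.
  −(0.49)·ln(0.49) = 0.34954
  −(0.51)·ln(0.51) = 0.34341
Sum: 0.34954 + 0.34341 = 0.6929 nats.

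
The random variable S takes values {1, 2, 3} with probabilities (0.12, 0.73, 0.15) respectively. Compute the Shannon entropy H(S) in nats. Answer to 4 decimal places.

H(S) = −Σ p·ln p.
  −(0.12)·ln(0.12) = 0.25443
  −(0.73)·ln(0.73) = 0.22974
  −(0.15)·ln(0.15) = 0.28457
Sum: 0.25443 + 0.22974 + 0.28457 = 0.7687 nats.

0.7687 nats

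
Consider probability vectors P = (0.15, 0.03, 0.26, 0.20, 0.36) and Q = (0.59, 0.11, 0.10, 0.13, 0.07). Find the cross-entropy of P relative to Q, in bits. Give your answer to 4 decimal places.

3.0432 bits

H(P,Q) = −Σ p·log₂ q.
  −0.15·log₂(0.59) = 0.11418
  −0.03·log₂(0.11) = 0.09553
  −0.26·log₂(0.10) = 0.86370
  −0.20·log₂(0.13) = 0.58868
  −0.36·log₂(0.07) = 1.38114
H(P,Q) = 3.0432 bits.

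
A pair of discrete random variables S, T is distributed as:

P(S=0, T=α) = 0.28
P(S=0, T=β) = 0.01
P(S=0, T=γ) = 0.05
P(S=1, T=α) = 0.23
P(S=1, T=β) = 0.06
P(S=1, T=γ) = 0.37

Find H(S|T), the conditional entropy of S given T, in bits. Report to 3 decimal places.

Marginals: p(S) = (0.3400, 0.6600), p(T) = (0.5100, 0.0700, 0.4200).
H(S|T) = Σ p(T) · H(S|T=·).
  T=α: p=0.5100, H(S|T=α) = 0.9931
  T=β: p=0.0700, H(S|T=β) = 0.5917
  T=γ: p=0.4200, H(S|T=γ) = 0.5266
Weighted sum = 0.769 bits.

0.769 bits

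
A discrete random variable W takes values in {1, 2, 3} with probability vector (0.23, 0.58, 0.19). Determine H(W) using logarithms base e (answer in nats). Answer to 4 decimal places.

0.9695 nats

H(W) = −Σ p·ln p.
  −(0.23)·ln(0.23) = 0.33803
  −(0.58)·ln(0.58) = 0.31594
  −(0.19)·ln(0.19) = 0.31554
Sum: 0.33803 + 0.31594 + 0.31554 = 0.9695 nats.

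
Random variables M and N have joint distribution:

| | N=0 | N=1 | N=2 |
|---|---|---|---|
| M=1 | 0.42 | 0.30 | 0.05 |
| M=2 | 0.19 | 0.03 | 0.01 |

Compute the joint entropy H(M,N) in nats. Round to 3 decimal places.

1.342 nats

H(M,N) = −Σ p(x,y)·ln p(x,y) over all 6 cells.
  cell (1,0): −0.42·ln0.42 = 0.3644
  cell (1,1): −0.30·ln0.30 = 0.3612
  cell (1,2): −0.05·ln0.05 = 0.1498
  cell (2,0): −0.19·ln0.19 = 0.3155
  cell (2,1): −0.03·ln0.03 = 0.1052
  cell (2,2): −0.01·ln0.01 = 0.0461
Sum = 1.342 nats.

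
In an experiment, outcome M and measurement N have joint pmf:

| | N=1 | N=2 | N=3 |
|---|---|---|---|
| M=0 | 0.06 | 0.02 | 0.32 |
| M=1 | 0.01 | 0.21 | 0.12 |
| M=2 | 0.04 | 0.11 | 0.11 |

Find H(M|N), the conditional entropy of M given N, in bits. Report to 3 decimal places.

1.321 bits

Marginals: p(M) = (0.4000, 0.3400, 0.2600), p(N) = (0.1100, 0.3400, 0.5500).
H(M|N) = Σ p(N) · H(M|N=·).
  N=1: p=0.1100, H(M|N=1) = 1.3222
  N=2: p=0.3400, H(M|N=2) = 1.1965
  N=3: p=0.5500, H(M|N=3) = 1.3982
Weighted sum = 1.321 bits.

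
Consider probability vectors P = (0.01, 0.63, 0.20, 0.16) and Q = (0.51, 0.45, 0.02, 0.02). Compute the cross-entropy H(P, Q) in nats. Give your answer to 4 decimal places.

1.9181 nats

H(P,Q) = −Σ p·ln q.
  −0.01·ln(0.51) = 0.00673
  −0.63·ln(0.45) = 0.50306
  −0.20·ln(0.02) = 0.78240
  −0.16·ln(0.02) = 0.62592
H(P,Q) = 1.9181 nats.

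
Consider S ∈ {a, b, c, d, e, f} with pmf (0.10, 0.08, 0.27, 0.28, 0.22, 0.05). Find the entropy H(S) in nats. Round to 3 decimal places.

1.625 nats

H(S) = −Σ p·ln p.
  −(0.10)·ln(0.10) = 0.2303
  −(0.08)·ln(0.08) = 0.2021
  −(0.27)·ln(0.27) = 0.3535
  −(0.28)·ln(0.28) = 0.3564
  −(0.22)·ln(0.22) = 0.3331
  −(0.05)·ln(0.05) = 0.1498
Sum: 0.2303 + 0.2021 + 0.3535 + 0.3564 + 0.3331 + 0.1498 = 1.625 nats.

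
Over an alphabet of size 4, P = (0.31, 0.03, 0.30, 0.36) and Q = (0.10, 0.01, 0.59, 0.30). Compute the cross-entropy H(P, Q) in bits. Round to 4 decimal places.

H(P,Q) = −Σ p·log₂ q.
  −0.31·log₂(0.10) = 1.02980
  −0.03·log₂(0.01) = 0.19932
  −0.30·log₂(0.59) = 0.22836
  −0.36·log₂(0.30) = 0.62531
H(P,Q) = 2.0828 bits.

2.0828 bits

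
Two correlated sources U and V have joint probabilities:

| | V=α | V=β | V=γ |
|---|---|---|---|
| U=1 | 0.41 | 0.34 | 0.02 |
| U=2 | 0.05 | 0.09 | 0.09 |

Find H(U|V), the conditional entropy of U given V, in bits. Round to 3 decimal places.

Marginals: p(U) = (0.7700, 0.2300), p(V) = (0.4600, 0.4300, 0.1100).
H(U|V) = Σ p(V) · H(U|V=·).
  V=α: p=0.4600, H(U|V=α) = 0.4960
  V=β: p=0.4300, H(U|V=β) = 0.7401
  V=γ: p=0.1100, H(U|V=γ) = 0.6840
Weighted sum = 0.622 bits.

0.622 bits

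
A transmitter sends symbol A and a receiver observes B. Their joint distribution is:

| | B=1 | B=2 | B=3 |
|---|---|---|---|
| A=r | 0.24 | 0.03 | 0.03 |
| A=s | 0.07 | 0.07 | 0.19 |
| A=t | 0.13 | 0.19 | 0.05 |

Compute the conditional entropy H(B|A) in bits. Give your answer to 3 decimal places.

Marginals: p(A) = (0.3000, 0.3300, 0.3700), p(B) = (0.4400, 0.2900, 0.2700).
H(B|A) = Σ p(A) · H(B|A=·).
  A=r: p=0.3000, H(B|A=r) = 0.9219
  A=s: p=0.3300, H(B|A=s) = 1.4076
  A=t: p=0.3700, H(B|A=t) = 1.4142
Weighted sum = 1.264 bits.

1.264 bits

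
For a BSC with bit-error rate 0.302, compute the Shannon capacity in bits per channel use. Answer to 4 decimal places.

Binary symmetric channel: C = 1 − h₂(ε) where h₂ is the binary entropy function.
h₂(0.302) = −0.302·log₂0.302 − 0.698·log₂0.698 = 0.8837.
C = 1 − 0.8837 = 0.1163 bits per channel use.

0.1163 bits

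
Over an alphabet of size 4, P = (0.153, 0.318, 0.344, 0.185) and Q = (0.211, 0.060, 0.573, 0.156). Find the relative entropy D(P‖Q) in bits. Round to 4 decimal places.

0.4864 bits

D(P‖Q) = Σ p·log₂(p/q).
  0.153·log₂(0.153/0.211) = -0.07095
  0.318·log₂(0.318/0.060) = 0.76511
  0.344·log₂(0.344/0.573) = -0.25323
  0.185·log₂(0.185/0.156) = 0.04551
D(P‖Q) = 0.4864 bits.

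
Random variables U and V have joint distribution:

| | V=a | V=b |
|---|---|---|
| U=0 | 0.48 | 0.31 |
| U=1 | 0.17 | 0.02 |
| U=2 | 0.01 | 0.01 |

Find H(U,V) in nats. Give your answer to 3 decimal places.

1.187 nats

H(U,V) = −Σ p(x,y)·ln p(x,y) over all 6 cells.
  cell (0,a): −0.48·ln0.48 = 0.3523
  cell (0,b): −0.31·ln0.31 = 0.3631
  cell (1,a): −0.17·ln0.17 = 0.3012
  cell (1,b): −0.02·ln0.02 = 0.0782
  cell (2,a): −0.01·ln0.01 = 0.0461
  cell (2,b): −0.01·ln0.01 = 0.0461
Sum = 1.187 nats.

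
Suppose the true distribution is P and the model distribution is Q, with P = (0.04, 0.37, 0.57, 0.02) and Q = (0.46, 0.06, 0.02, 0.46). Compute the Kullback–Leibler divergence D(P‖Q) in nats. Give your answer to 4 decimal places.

2.4221 nats

D(P‖Q) = Σ p·ln(p/q).
  0.04·ln(0.04/0.46) = -0.09769
  0.37·ln(0.37/0.06) = 0.67309
  0.57·ln(0.57/0.02) = 1.90945
  0.02·ln(0.02/0.46) = -0.06271
D(P‖Q) = 2.4221 nats.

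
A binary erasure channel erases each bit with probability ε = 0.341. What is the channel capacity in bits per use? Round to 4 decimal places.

0.6590 bits

Binary erasure channel: capacity C = 1 − ε.
C = 1 − 0.341 = 0.6590 bits per channel use.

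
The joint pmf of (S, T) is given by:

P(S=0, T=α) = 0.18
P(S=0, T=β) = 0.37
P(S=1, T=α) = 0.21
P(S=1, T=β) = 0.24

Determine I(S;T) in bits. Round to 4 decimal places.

Marginals: p(S) = (0.5500, 0.4500), p(T) = (0.3900, 0.6100).
I(S;T) = Σ p(x,y)·log₂[p(x,y)/(p(x)p(y))].
  (0,α): 0.18·log₂(0.8392) = -0.04554
  (0,β): 0.37·log₂(1.1028) = 0.05225
  (1,α): 0.21·log₂(1.1966) = 0.05437
  (1,β): 0.24·log₂(0.8743) = -0.04651
Sum = 0.0146 bits.

0.0146 bits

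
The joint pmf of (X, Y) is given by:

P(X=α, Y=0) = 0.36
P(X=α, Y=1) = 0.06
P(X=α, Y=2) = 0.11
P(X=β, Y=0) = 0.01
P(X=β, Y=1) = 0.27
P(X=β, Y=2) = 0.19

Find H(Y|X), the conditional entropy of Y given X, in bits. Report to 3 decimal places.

Marginals: p(X) = (0.5300, 0.4700), p(Y) = (0.3700, 0.3300, 0.3000).
H(Y|X) = Σ p(X) · H(Y|X=·).
  X=α: p=0.5300, H(Y|X=α) = 1.2056
  X=β: p=0.4700, H(Y|X=β) = 1.1058
Weighted sum = 1.159 bits.

1.159 bits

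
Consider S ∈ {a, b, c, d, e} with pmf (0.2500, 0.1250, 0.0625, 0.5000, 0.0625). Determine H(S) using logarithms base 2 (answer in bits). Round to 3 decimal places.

1.875 bits

H(S) = −Σ p·log₂ p.
  −(0.2500)·log₂(0.2500) = 0.5000
  −(0.1250)·log₂(0.1250) = 0.3750
  −(0.0625)·log₂(0.0625) = 0.2500
  −(0.5000)·log₂(0.5000) = 0.5000
  −(0.0625)·log₂(0.0625) = 0.2500
Sum: 0.5000 + 0.3750 + 0.2500 + 0.5000 + 0.2500 = 1.875 bits.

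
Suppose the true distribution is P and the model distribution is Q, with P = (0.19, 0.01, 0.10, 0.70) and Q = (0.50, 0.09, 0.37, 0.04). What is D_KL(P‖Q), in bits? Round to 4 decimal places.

D(P‖Q) = Σ p·log₂(p/q).
  0.19·log₂(0.19/0.50) = -0.26523
  0.01·log₂(0.01/0.09) = -0.03170
  0.10·log₂(0.10/0.37) = -0.18875
  0.70·log₂(0.70/0.04) = 2.89050
D(P‖Q) = 2.4048 bits.

2.4048 bits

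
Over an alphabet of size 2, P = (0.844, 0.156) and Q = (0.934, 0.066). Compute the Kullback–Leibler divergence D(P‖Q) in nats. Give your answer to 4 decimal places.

0.0487 nats

D(P‖Q) = Σ p·ln(p/q).
  0.844·ln(0.844/0.934) = -0.08552
  0.156·ln(0.156/0.066) = 0.13419
D(P‖Q) = 0.0487 nats.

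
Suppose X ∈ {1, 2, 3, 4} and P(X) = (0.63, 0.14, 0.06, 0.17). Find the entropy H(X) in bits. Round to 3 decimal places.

H(X) = −Σ p·log₂ p.
  −(0.63)·log₂(0.63) = 0.4199
  −(0.14)·log₂(0.14) = 0.3971
  −(0.06)·log₂(0.06) = 0.2435
  −(0.17)·log₂(0.17) = 0.4346
Sum: 0.4199 + 0.3971 + 0.2435 + 0.4346 = 1.495 bits.

1.495 bits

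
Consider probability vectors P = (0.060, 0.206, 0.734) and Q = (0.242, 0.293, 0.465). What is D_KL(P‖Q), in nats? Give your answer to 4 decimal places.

0.1788 nats

D(P‖Q) = Σ p·ln(p/q).
  0.060·ln(0.060/0.242) = -0.08368
  0.206·ln(0.206/0.293) = -0.07257
  0.734·ln(0.734/0.465) = 0.33505
D(P‖Q) = 0.1788 nats.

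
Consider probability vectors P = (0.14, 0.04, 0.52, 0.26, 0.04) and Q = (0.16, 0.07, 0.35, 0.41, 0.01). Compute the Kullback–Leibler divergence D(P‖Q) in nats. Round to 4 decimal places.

0.1018 nats

D(P‖Q) = Σ p·ln(p/q).
  0.14·ln(0.14/0.16) = -0.01869
  0.04·ln(0.04/0.07) = -0.02238
  0.52·ln(0.52/0.35) = 0.20587
  0.26·ln(0.26/0.41) = -0.11842
  0.04·ln(0.04/0.01) = 0.05545
D(P‖Q) = 0.1018 nats.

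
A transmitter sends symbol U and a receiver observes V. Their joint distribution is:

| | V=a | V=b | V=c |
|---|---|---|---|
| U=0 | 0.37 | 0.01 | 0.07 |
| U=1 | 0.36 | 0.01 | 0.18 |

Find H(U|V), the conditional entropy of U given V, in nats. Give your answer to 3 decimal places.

Chain rule: H(U|V) = H(U,V) − H(V).
Marginals: p(U) = (0.4500, 0.5500), p(V) = (0.7300, 0.0200, 0.2500).
H(U,V) = 1.3226 nats; H(V) = 0.6546 nats.
H(U|V) = 1.3226 − 0.6546 = 0.668 nats.

0.668 nats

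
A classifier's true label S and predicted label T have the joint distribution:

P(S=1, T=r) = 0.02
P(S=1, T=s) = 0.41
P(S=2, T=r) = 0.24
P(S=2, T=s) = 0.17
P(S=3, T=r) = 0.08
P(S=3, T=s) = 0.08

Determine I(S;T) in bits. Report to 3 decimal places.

0.247 bits

Marginals: p(S) = (0.4300, 0.4100, 0.1600), p(T) = (0.3400, 0.6600).
I(S;T) = Σ p(x,y)·log₂[p(x,y)/(p(x)p(y))].
  (1,r): 0.02·log₂(0.1368) = -0.0574
  (1,s): 0.41·log₂(1.4447) = 0.2176
  (2,r): 0.24·log₂(1.7217) = 0.1881
  (2,s): 0.17·log₂(0.6282) = -0.1140
  (3,r): 0.08·log₂(1.4706) = 0.0445
  (3,s): 0.08·log₂(0.7576) = -0.0320
Sum = 0.247 bits.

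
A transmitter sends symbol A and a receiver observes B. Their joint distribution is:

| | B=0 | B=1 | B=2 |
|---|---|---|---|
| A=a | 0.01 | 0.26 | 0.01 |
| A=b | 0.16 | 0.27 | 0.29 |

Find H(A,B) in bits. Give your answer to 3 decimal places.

H(A,B) = −Σ p(x,y)·log₂ p(x,y) over all 6 cells.
  cell (a,0): −0.01·log₂0.01 = 0.0664
  cell (a,1): −0.26·log₂0.26 = 0.5053
  cell (a,2): −0.01·log₂0.01 = 0.0664
  cell (b,0): −0.16·log₂0.16 = 0.4230
  cell (b,1): −0.27·log₂0.27 = 0.5100
  cell (b,2): −0.29·log₂0.29 = 0.5179
Sum = 2.089 bits.

2.089 bits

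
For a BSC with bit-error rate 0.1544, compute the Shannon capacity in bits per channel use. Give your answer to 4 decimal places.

0.3793 bits

Binary symmetric channel: C = 1 − h₂(ε) where h₂ is the binary entropy function.
h₂(0.1544) = −0.1544·log₂0.1544 − 0.8456·log₂0.8456 = 0.6207.
C = 1 − 0.6207 = 0.3793 bits per channel use.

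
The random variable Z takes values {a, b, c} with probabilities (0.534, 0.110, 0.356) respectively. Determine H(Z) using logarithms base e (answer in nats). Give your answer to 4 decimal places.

0.9455 nats

H(Z) = −Σ p·ln p.
  −(0.534)·ln(0.534) = 0.33501
  −(0.110)·ln(0.110) = 0.24280
  −(0.356)·ln(0.356) = 0.36769
Sum: 0.33501 + 0.24280 + 0.36769 = 0.9455 nats.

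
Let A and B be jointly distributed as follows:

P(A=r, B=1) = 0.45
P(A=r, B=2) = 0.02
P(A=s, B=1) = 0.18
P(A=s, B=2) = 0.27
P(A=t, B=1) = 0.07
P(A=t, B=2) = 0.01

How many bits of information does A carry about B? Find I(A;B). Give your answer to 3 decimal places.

Marginals: p(A) = (0.4700, 0.4500, 0.0800), p(B) = (0.7000, 0.3000).
I(A;B) = H(A) + H(B) − H(A,B).
H(A) = 1.3219, H(B) = 0.8813, H(A,B) = 1.9216.
I(A;B) = 1.3219 + 0.8813 − 1.9216 = 0.282 bits.

0.282 bits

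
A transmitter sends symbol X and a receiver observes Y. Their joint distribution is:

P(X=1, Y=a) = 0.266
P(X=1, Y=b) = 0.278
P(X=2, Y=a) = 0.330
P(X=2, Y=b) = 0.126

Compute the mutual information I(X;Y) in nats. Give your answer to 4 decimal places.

Marginals: p(X) = (0.5440, 0.4560), p(Y) = (0.5960, 0.4040).
I(X;Y) = H(X) + H(Y) − H(X,Y).
H(X) = 0.6893, H(Y) = 0.6746, H(X,Y) = 1.3350.
I(X;Y) = 0.6893 + 0.6746 − 1.3350 = 0.0289 nats.

0.0289 nats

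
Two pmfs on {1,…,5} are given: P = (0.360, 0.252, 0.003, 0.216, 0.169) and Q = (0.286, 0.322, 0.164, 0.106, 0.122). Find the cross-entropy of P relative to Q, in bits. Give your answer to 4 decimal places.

2.2822 bits

H(P,Q) = −Σ p·log₂ q.
  −0.360·log₂(0.286) = 0.65013
  −0.252·log₂(0.322) = 0.41199
  −0.003·log₂(0.164) = 0.00782
  −0.216·log₂(0.106) = 0.69938
  −0.169·log₂(0.122) = 0.51292
H(P,Q) = 2.2822 bits.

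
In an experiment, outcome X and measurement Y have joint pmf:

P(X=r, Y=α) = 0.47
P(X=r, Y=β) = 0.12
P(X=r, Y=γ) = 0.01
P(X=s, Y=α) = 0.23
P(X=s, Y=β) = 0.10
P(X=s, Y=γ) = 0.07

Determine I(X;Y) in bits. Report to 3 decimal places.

0.069 bits

Marginals: p(X) = (0.6000, 0.4000), p(Y) = (0.7000, 0.2200, 0.0800).
I(X;Y) = Σ p(x,y)·log₂[p(x,y)/(p(x)p(y))].
  (r,α): 0.47·log₂(1.1190) = 0.0763
  (r,β): 0.12·log₂(0.9091) = -0.0165
  (r,γ): 0.01·log₂(0.2083) = -0.0226
  (s,α): 0.23·log₂(0.8214) = -0.0653
  (s,β): 0.10·log₂(1.1364) = 0.0184
  (s,γ): 0.07·log₂(2.1875) = 0.0790
Sum = 0.069 bits.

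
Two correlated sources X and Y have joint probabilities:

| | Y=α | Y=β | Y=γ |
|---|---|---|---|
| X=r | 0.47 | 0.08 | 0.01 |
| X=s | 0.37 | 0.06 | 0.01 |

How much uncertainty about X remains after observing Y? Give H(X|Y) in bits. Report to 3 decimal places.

Chain rule: H(X|Y) = H(X,Y) − H(Y).
Marginals: p(X) = (0.5600, 0.4400), p(Y) = (0.8400, 0.1400, 0.0200).
H(X,Y) = 1.7106 bits; H(Y) = 0.7213 bits.
H(X|Y) = 1.7106 − 0.7213 = 0.989 bits.

0.989 bits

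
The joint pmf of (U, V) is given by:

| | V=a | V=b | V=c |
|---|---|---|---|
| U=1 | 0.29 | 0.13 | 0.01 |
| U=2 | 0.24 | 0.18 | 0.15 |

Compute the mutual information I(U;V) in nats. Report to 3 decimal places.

0.070 nats

Marginals: p(U) = (0.4300, 0.5700), p(V) = (0.5300, 0.3100, 0.1600).
I(U;V) = Σ p(x,y)·ln[p(x,y)/(p(x)p(y))].
  (1,a): 0.29·ln(1.2725) = 0.0699
  (1,b): 0.13·ln(0.9752) = -0.0033
  (1,c): 0.01·ln(0.1453) = -0.0193
  (2,a): 0.24·ln(0.7944) = -0.0552
  (2,b): 0.18·ln(1.0187) = 0.0033
  (2,c): 0.15·ln(1.6447) = 0.0746
Sum = 0.070 nats.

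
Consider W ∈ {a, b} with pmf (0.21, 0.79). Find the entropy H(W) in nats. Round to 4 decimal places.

H(W) = −Σ p·ln p.
  −(0.21)·ln(0.21) = 0.32774
  −(0.79)·ln(0.79) = 0.18622
Sum: 0.32774 + 0.18622 = 0.5140 nats.

0.5140 nats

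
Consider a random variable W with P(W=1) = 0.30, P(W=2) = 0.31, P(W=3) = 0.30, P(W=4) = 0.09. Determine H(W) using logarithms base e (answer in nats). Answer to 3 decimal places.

1.302 nats

H(W) = −Σ p·ln p.
  −(0.30)·ln(0.30) = 0.3612
  −(0.31)·ln(0.31) = 0.3631
  −(0.30)·ln(0.30) = 0.3612
  −(0.09)·ln(0.09) = 0.2167
Sum: 0.3612 + 0.3631 + 0.3612 + 0.2167 = 1.302 nats.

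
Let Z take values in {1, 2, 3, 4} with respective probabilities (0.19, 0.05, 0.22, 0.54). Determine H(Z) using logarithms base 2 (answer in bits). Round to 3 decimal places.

1.632 bits

H(Z) = −Σ p·log₂ p.
  −(0.19)·log₂(0.19) = 0.4552
  −(0.05)·log₂(0.05) = 0.2161
  −(0.22)·log₂(0.22) = 0.4806
  −(0.54)·log₂(0.54) = 0.4800
Sum: 0.4552 + 0.2161 + 0.4806 + 0.4800 = 1.632 bits.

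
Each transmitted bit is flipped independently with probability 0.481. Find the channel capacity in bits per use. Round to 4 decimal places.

0.0010 bits

Binary symmetric channel: C = 1 − h₂(ε) where h₂ is the binary entropy function.
h₂(0.481) = −0.481·log₂0.481 − 0.519·log₂0.519 = 0.9990.
C = 1 − 0.9990 = 0.0010 bits per channel use.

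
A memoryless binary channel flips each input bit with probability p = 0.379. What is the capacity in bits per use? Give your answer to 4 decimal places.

Binary symmetric channel: C = 1 − h₂(ε) where h₂ is the binary entropy function.
h₂(0.379) = −0.379·log₂0.379 − 0.621·log₂0.621 = 0.9573.
C = 1 − 0.9573 = 0.0427 bits per channel use.

0.0427 bits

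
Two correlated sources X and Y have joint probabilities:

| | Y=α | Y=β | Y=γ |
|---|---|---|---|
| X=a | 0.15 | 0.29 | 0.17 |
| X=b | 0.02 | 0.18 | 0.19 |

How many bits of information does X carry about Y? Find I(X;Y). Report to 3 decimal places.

0.066 bits

Marginals: p(X) = (0.6100, 0.3900), p(Y) = (0.1700, 0.4700, 0.3600).
I(X;Y) = Σ p(x,y)·log₂[p(x,y)/(p(x)p(y))].
  (a,α): 0.15·log₂(1.4465) = 0.0799
  (a,β): 0.29·log₂(1.0115) = 0.0048
  (a,γ): 0.17·log₂(0.7741) = -0.0628
  (b,α): 0.02·log₂(0.3017) = -0.0346
  (b,β): 0.18·log₂(0.9820) = -0.0047
  (b,γ): 0.19·log₂(1.3533) = 0.0829
Sum = 0.066 bits.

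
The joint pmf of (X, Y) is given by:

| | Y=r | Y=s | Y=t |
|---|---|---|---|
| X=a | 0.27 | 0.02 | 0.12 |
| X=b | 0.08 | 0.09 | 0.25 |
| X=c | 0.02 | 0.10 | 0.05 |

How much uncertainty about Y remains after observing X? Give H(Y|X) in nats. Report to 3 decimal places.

0.879 nats

Marginals: p(X) = (0.4100, 0.4200, 0.1700), p(Y) = (0.3700, 0.2100, 0.4200).
H(Y|X) = Σ p(X) · H(Y|X=·).
  X=a: p=0.4100, H(Y|X=a) = 0.7820
  X=b: p=0.4200, H(Y|X=b) = 0.9548
  X=c: p=0.1700, H(Y|X=c) = 0.9238
Weighted sum = 0.879 nats.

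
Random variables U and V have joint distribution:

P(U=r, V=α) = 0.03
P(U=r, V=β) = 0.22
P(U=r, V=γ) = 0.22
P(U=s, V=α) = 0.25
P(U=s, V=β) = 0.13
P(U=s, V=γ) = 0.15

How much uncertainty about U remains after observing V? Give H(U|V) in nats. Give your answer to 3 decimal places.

Marginals: p(U) = (0.4700, 0.5300), p(V) = (0.2800, 0.3500, 0.3700).
H(U|V) = Σ p(V) · H(U|V=·).
  V=α: p=0.2800, H(U|V=α) = 0.3405
  V=β: p=0.3500, H(U|V=β) = 0.6597
  V=γ: p=0.3700, H(U|V=γ) = 0.6751
Weighted sum = 0.576 nats.

0.576 nats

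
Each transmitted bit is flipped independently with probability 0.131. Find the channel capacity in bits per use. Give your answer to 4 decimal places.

0.4398 bits

Binary symmetric channel: C = 1 − h₂(ε) where h₂ is the binary entropy function.
h₂(0.131) = −0.131·log₂0.131 − 0.869·log₂0.869 = 0.5602.
C = 1 − 0.5602 = 0.4398 bits per channel use.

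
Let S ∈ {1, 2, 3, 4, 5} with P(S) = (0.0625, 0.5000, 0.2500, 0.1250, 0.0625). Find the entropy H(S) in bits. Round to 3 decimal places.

H(S) = −Σ p·log₂ p.
  −(0.0625)·log₂(0.0625) = 0.2500
  −(0.5000)·log₂(0.5000) = 0.5000
  −(0.2500)·log₂(0.2500) = 0.5000
  −(0.1250)·log₂(0.1250) = 0.3750
  −(0.0625)·log₂(0.0625) = 0.2500
Sum: 0.2500 + 0.5000 + 0.5000 + 0.3750 + 0.2500 = 1.875 bits.

1.875 bits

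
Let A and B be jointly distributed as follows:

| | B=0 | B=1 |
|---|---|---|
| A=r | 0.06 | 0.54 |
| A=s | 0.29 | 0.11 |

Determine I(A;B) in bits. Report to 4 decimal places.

0.3133 bits

Marginals: p(A) = (0.6000, 0.4000), p(B) = (0.3500, 0.6500).
I(A;B) = Σ p(x,y)·log₂[p(x,y)/(p(x)p(y))].
  (r,0): 0.06·log₂(0.2857) = -0.10844
  (r,1): 0.54·log₂(1.3846) = 0.25352
  (s,0): 0.29·log₂(2.0714) = 0.30468
  (s,1): 0.11·log₂(0.4231) = -0.13651
Sum = 0.3133 bits.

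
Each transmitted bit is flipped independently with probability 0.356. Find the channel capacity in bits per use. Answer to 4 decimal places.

0.0607 bits

Binary symmetric channel: C = 1 − h₂(ε) where h₂ is the binary entropy function.
h₂(0.356) = −0.356·log₂0.356 − 0.644·log₂0.644 = 0.9393.
C = 1 − 0.9393 = 0.0607 bits per channel use.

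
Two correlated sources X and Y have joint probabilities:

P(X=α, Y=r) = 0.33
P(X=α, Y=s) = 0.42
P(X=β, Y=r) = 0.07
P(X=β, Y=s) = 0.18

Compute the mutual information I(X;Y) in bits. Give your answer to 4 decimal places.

Marginals: p(X) = (0.7500, 0.2500), p(Y) = (0.4000, 0.6000).
I(X;Y) = Σ p(x,y)·log₂[p(x,y)/(p(x)p(y))].
  (α,r): 0.33·log₂(1.1000) = 0.04538
  (α,s): 0.42·log₂(0.9333) = -0.04180
  (β,r): 0.07·log₂(0.7000) = -0.03602
  (β,s): 0.18·log₂(1.2000) = 0.04735
Sum = 0.0149 bits.

0.0149 bits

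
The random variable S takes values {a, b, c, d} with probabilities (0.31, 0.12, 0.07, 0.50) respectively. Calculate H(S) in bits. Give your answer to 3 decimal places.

1.659 bits

H(S) = −Σ p·log₂ p.
  −(0.31)·log₂(0.31) = 0.5238
  −(0.12)·log₂(0.12) = 0.3671
  −(0.07)·log₂(0.07) = 0.2686
  −(0.50)·log₂(0.50) = 0.5000
Sum: 0.5238 + 0.3671 + 0.2686 + 0.5000 = 1.659 bits.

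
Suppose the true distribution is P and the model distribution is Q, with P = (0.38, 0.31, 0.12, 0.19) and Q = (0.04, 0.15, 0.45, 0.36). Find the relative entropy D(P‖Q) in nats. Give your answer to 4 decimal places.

0.8005 nats

D(P‖Q) = Σ p·ln(p/q).
  0.38·ln(0.38/0.04) = 0.85549
  0.31·ln(0.31/0.15) = 0.22504
  0.12·ln(0.12/0.45) = -0.15861
  0.19·ln(0.19/0.36) = -0.12143
D(P‖Q) = 0.8005 nats.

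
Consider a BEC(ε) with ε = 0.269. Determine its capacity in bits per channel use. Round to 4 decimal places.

Binary erasure channel: capacity C = 1 − ε.
C = 1 − 0.269 = 0.7310 bits per channel use.

0.7310 bits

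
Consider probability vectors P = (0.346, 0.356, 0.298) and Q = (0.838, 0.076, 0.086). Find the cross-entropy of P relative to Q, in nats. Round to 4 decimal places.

1.7097 nats

H(P,Q) = −Σ p·ln q.
  −0.346·ln(0.838) = 0.06115
  −0.356·ln(0.076) = 0.91742
  −0.298·ln(0.086) = 0.73112
H(P,Q) = 1.7097 nats.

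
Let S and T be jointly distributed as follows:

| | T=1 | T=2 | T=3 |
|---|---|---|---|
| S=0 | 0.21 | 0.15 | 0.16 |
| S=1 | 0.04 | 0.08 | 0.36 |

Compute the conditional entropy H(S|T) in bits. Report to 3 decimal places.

0.836 bits

Marginals: p(S) = (0.5200, 0.4800), p(T) = (0.2500, 0.2300, 0.5200).
H(S|T) = Σ p(T) · H(S|T=·).
  T=1: p=0.2500, H(S|T=1) = 0.6343
  T=2: p=0.2300, H(S|T=2) = 0.9321
  T=3: p=0.5200, H(S|T=3) = 0.8905
Weighted sum = 0.836 bits.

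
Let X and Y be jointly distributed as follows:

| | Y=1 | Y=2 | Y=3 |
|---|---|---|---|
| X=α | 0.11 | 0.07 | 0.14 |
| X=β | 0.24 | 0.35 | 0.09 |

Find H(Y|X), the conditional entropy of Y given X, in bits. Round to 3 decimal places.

1.448 bits

Chain rule: H(Y|X) = H(X,Y) − H(X).
Marginals: p(X) = (0.3200, 0.6800), p(Y) = (0.3500, 0.4200, 0.2300).
H(X,Y) = 2.3528 bits; H(X) = 0.9044 bits.
H(Y|X) = 2.3528 − 0.9044 = 1.448 bits.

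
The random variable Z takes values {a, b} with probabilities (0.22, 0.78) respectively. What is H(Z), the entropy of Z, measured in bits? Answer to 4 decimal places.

H(Z) = −Σ p·log₂ p.
  −(0.22)·log₂(0.22) = 0.48057
  −(0.78)·log₂(0.78) = 0.27959
Sum: 0.48057 + 0.27959 = 0.7602 bits.

0.7602 bits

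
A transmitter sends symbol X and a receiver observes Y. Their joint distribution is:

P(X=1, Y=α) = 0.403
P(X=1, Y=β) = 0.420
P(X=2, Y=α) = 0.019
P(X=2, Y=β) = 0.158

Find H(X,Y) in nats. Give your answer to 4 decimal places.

H(X,Y) = −Σ p(x,y)·ln p(x,y) over all 4 cells.
  cell (1,α): −0.403·ln0.403 = 0.36625
  cell (1,β): −0.420·ln0.420 = 0.36435
  cell (2,α): −0.019·ln0.019 = 0.07530
  cell (2,β): −0.158·ln0.158 = 0.29154
Sum = 1.0974 nats.

1.0974 nats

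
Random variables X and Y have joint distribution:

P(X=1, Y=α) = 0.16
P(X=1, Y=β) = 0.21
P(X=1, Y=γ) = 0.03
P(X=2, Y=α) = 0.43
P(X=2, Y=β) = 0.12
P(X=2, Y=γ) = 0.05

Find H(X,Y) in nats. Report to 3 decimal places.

1.493 nats

H(X,Y) = −Σ p(x,y)·ln p(x,y) over all 6 cells.
  cell (1,α): −0.16·ln0.16 = 0.2932
  cell (1,β): −0.21·ln0.21 = 0.3277
  cell (1,γ): −0.03·ln0.03 = 0.1052
  cell (2,α): −0.43·ln0.43 = 0.3629
  cell (2,β): −0.12·ln0.12 = 0.2544
  cell (2,γ): −0.05·ln0.05 = 0.1498
Sum = 1.493 nats.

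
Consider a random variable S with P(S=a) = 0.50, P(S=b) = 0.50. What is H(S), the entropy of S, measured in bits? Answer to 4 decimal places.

1.0000 bits

H(S) = −Σ p·log₂ p.
  −(0.50)·log₂(0.50) = 0.50000
  −(0.50)·log₂(0.50) = 0.50000
Sum: 0.50000 + 0.50000 = 1.0000 bits.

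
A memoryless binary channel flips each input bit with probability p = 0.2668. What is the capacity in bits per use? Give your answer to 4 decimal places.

Binary symmetric channel: C = 1 − h₂(ε) where h₂ is the binary entropy function.
h₂(0.2668) = −0.2668·log₂0.2668 − 0.7332·log₂0.7332 = 0.8368.
C = 1 − 0.8368 = 0.1632 bits per channel use.

0.1632 bits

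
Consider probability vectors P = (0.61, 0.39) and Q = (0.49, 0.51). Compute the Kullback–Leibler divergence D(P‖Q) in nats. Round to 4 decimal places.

D(P‖Q) = Σ p·ln(p/q).
  0.61·ln(0.61/0.49) = 0.13362
  0.39·ln(0.39/0.51) = -0.10462
D(P‖Q) = 0.0290 nats.

0.0290 nats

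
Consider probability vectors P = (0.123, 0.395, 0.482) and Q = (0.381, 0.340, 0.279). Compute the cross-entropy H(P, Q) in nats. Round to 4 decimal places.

H(P,Q) = −Σ p·ln q.
  −0.123·ln(0.381) = 0.11869
  −0.395·ln(0.340) = 0.42613
  −0.482·ln(0.279) = 0.61529
H(P,Q) = 1.1601 nats.

1.1601 nats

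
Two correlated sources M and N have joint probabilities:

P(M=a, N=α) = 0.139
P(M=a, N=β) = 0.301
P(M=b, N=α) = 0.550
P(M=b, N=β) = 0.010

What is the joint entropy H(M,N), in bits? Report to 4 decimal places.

1.4579 bits

H(M,N) = −Σ p(x,y)·log₂ p(x,y) over all 4 cells.
  cell (a,α): −0.139·log₂0.139 = 0.39571
  cell (a,β): −0.301·log₂0.301 = 0.52138
  cell (b,α): −0.550·log₂0.550 = 0.47437
  cell (b,β): −0.010·log₂0.010 = 0.06644
Sum = 1.4579 bits.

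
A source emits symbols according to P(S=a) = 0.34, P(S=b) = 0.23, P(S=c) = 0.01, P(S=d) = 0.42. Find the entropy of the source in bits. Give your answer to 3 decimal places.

1.609 bits

H(S) = −Σ p·log₂ p.
  −(0.34)·log₂(0.34) = 0.5292
  −(0.23)·log₂(0.23) = 0.4877
  −(0.01)·log₂(0.01) = 0.0664
  −(0.42)·log₂(0.42) = 0.5256
Sum: 0.5292 + 0.4877 + 0.0664 + 0.5256 = 1.609 bits.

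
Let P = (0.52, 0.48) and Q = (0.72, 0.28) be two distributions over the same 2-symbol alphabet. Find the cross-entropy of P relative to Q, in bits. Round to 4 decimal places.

1.1280 bits

H(P,Q) = −Σ p·log₂ q.
  −0.52·log₂(0.72) = 0.24644
  −0.48·log₂(0.28) = 0.88152
H(P,Q) = 1.1280 bits.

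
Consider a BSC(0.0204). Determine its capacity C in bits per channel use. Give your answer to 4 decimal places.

0.8563 bits

Binary symmetric channel: C = 1 − h₂(ε) where h₂ is the binary entropy function.
h₂(0.0204) = −0.0204·log₂0.0204 − 0.9796·log₂0.9796 = 0.1437.
C = 1 − 0.1437 = 0.8563 bits per channel use.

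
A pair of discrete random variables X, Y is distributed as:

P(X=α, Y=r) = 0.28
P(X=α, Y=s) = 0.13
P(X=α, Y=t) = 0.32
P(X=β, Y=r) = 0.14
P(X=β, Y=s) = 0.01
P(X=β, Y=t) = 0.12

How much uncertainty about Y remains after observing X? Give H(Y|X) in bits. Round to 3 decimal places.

1.412 bits

Marginals: p(X) = (0.7300, 0.2700), p(Y) = (0.4200, 0.1400, 0.4400).
H(Y|X) = Σ p(X) · H(Y|X=·).
  X=α: p=0.7300, H(Y|X=α) = 1.4951
  X=β: p=0.2700, H(Y|X=β) = 1.1874
Weighted sum = 1.412 bits.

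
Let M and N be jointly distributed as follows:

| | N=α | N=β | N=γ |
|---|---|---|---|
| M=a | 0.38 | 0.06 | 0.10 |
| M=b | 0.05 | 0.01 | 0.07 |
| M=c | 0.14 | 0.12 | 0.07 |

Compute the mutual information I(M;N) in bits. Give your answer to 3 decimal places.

Marginals: p(M) = (0.5400, 0.1300, 0.3300), p(N) = (0.5700, 0.1900, 0.2400).
I(M;N) = H(M) + H(N) − H(M,N).
H(M) = 1.3905, H(N) = 1.4116, H(M,N) = 2.6900.
I(M;N) = 1.3905 + 1.4116 − 2.6900 = 0.112 bits.

0.112 bits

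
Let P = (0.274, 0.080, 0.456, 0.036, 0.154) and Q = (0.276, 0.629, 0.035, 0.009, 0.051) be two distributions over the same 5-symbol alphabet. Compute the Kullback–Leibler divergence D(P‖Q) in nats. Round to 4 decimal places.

1.2238 nats

D(P‖Q) = Σ p·ln(p/q).
  0.274·ln(0.274/0.276) = -0.00199
  0.080·ln(0.080/0.629) = -0.16497
  0.456·ln(0.456/0.035) = 1.17062
  0.036·ln(0.036/0.009) = 0.04991
  0.154·ln(0.154/0.051) = 0.17019
D(P‖Q) = 1.2238 nats.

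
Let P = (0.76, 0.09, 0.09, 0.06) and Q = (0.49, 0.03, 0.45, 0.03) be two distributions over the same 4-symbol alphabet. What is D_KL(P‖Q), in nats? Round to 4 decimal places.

D(P‖Q) = Σ p·ln(p/q).
  0.76·ln(0.76/0.49) = 0.33357
  0.09·ln(0.09/0.03) = 0.09888
  0.09·ln(0.09/0.45) = -0.14485
  0.06·ln(0.06/0.03) = 0.04159
D(P‖Q) = 0.3292 nats.

0.3292 nats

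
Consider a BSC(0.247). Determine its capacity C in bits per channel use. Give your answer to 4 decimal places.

Binary symmetric channel: C = 1 − h₂(ε) where h₂ is the binary entropy function.
h₂(0.247) = −0.247·log₂0.247 − 0.753·log₂0.753 = 0.8065.
C = 1 − 0.8065 = 0.1935 bits per channel use.

0.1935 bits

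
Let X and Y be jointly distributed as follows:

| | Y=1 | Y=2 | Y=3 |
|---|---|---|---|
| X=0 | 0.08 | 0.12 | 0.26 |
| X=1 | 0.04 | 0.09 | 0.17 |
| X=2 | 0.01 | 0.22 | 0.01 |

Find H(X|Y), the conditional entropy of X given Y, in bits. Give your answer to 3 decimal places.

1.283 bits

Marginals: p(X) = (0.4600, 0.3000, 0.2400), p(Y) = (0.1300, 0.4300, 0.4400).
H(X|Y) = Σ p(Y) · H(X|Y=·).
  Y=1: p=0.1300, H(X|Y=1) = 1.2389
  Y=2: p=0.4300, H(X|Y=2) = 1.4808
  Y=3: p=0.4400, H(X|Y=3) = 1.1027
Weighted sum = 1.283 bits.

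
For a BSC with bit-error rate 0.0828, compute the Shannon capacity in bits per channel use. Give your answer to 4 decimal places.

Binary symmetric channel: C = 1 − h₂(ε) where h₂ is the binary entropy function.
h₂(0.0828) = −0.0828·log₂0.0828 − 0.9172·log₂0.9172 = 0.4120.
C = 1 − 0.4120 = 0.5880 bits per channel use.

0.5880 bits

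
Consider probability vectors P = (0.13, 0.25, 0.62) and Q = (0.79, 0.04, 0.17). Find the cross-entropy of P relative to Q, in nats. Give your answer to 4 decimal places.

H(P,Q) = −Σ p·ln q.
  −0.13·ln(0.79) = 0.03064
  −0.25·ln(0.04) = 0.80472
  −0.62·ln(0.17) = 1.09861
H(P,Q) = 1.9340 nats.

1.9340 nats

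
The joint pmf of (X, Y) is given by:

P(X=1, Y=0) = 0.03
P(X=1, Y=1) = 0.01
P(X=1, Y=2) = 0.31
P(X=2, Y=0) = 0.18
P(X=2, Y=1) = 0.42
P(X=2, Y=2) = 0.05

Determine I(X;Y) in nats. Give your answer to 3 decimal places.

0.369 nats

Marginals: p(X) = (0.3500, 0.6500), p(Y) = (0.2100, 0.4300, 0.3600).
I(X;Y) = H(X) + H(Y) − H(X,Y).
H(X) = 0.6474, H(Y) = 1.0584, H(X,Y) = 1.3371.
I(X;Y) = 0.6474 + 1.0584 − 1.3371 = 0.369 nats.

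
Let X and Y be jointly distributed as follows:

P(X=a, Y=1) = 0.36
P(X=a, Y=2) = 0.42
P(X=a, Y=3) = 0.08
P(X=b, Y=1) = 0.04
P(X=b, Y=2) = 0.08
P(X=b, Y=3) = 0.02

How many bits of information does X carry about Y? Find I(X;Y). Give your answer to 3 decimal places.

0.007 bits

Marginals: p(X) = (0.8600, 0.1400), p(Y) = (0.4000, 0.5000, 0.1000).
I(X;Y) = Σ p(x,y)·log₂[p(x,y)/(p(x)p(y))].
  (a,1): 0.36·log₂(1.0465) = 0.0236
  (a,2): 0.42·log₂(0.9767) = -0.0143
  (a,3): 0.08·log₂(0.9302) = -0.0083
  (b,1): 0.04·log₂(0.7143) = -0.0194
  (b,2): 0.08·log₂(1.1429) = 0.0154
  (b,3): 0.02·log₂(1.4286) = 0.0103
Sum = 0.007 bits.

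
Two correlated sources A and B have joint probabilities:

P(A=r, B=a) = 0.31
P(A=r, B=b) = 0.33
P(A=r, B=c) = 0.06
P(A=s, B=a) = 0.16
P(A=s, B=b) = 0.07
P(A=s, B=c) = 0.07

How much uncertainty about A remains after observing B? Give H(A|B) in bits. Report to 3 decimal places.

0.832 bits

Chain rule: H(A|B) = H(A,B) − H(B).
Marginals: p(A) = (0.7000, 0.3000), p(B) = (0.4700, 0.4000, 0.1300).
H(A,B) = 2.2553 bits; H(B) = 1.4234 bits.
H(A|B) = 2.2553 − 1.4234 = 0.832 bits.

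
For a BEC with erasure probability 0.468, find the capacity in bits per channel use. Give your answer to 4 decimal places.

0.5320 bits

Binary erasure channel: capacity C = 1 − ε.
C = 1 − 0.468 = 0.5320 bits per channel use.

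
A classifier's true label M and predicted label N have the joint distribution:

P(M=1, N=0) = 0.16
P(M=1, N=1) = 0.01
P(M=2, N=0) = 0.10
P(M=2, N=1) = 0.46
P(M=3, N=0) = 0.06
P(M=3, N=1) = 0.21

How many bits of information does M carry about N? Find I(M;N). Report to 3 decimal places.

Marginals: p(M) = (0.1700, 0.5600, 0.2700), p(N) = (0.3200, 0.6800).
I(M;N) = Σ p(x,y)·log₂[p(x,y)/(p(x)p(y))].
  (1,0): 0.16·log₂(2.9412) = 0.2490
  (1,1): 0.01·log₂(0.0865) = -0.0353
  (2,0): 0.10·log₂(0.5580) = -0.0842
  (2,1): 0.46·log₂(1.2080) = 0.1254
  (3,0): 0.06·log₂(0.6944) = -0.0316
  (3,1): 0.21·log₂(1.1438) = 0.0407
Sum = 0.264 bits.

0.264 bits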